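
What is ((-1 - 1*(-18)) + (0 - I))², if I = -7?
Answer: 576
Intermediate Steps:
((-1 - 1*(-18)) + (0 - I))² = ((-1 - 1*(-18)) + (0 - 1*(-7)))² = ((-1 + 18) + (0 + 7))² = (17 + 7)² = 24² = 576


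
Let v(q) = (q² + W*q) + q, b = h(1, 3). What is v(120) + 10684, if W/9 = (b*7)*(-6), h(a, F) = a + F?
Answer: -156236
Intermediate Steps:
h(a, F) = F + a
b = 4 (b = 3 + 1 = 4)
W = -1512 (W = 9*((4*7)*(-6)) = 9*(28*(-6)) = 9*(-168) = -1512)
v(q) = q² - 1511*q (v(q) = (q² - 1512*q) + q = q² - 1511*q)
v(120) + 10684 = 120*(-1511 + 120) + 10684 = 120*(-1391) + 10684 = -166920 + 10684 = -156236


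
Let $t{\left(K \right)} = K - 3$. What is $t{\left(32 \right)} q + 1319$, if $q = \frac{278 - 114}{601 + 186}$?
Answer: $\frac{1042809}{787} \approx 1325.0$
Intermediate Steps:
$t{\left(K \right)} = -3 + K$
$q = \frac{164}{787} \approx 0.20839$
$t{\left(32 \right)} q + 1319 = \left(-3 + 32\right) \frac{164}{787} + 1319 = 29 \cdot \frac{164}{787} + 1319 = \frac{4756}{787} + 1319 = \frac{1042809}{787}$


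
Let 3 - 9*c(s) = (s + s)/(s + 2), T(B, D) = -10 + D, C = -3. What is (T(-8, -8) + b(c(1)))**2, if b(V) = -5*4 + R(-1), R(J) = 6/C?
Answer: 1600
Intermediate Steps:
R(J) = -2 (R(J) = 6/(-3) = 6*(-1/3) = -2)
c(s) = 1/3 - 2*s/(9*(2 + s)) (c(s) = 1/3 - (s + s)/(9*(s + 2)) = 1/3 - 2*s/(9*(2 + s)))
b(V) = -22 (b(V) = -5*4 - 2 = -20 - 2 = -22)
(T(-8, -8) + b(c(1)))**2 = ((-10 - 8) - 22)**2 = (-18 - 22)**2 = (-40)**2 = 1600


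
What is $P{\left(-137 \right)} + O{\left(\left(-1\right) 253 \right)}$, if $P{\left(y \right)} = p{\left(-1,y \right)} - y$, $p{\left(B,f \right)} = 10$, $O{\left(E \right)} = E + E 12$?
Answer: $-3142$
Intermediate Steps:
$O{\left(E \right)} = 13 E$ ($O{\left(E \right)} = E + 12 E = 13 E$)
$P{\left(y \right)} = 10 - y$
$P{\left(-137 \right)} + O{\left(\left(-1\right) 253 \right)} = \left(10 - -137\right) + 13 \left(\left(-1\right) 253\right) = \left(10 + 137\right) + 13 \left(-253\right) = 147 - 3289 = -3142$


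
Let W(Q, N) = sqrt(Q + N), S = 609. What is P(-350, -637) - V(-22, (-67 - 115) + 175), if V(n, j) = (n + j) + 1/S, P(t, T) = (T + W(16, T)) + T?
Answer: -758206/609 + 3*I*sqrt(69) ≈ -1245.0 + 24.92*I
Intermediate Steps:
W(Q, N) = sqrt(N + Q)
P(t, T) = sqrt(16 + T) + 2*T (P(t, T) = (T + sqrt(T + 16)) + T = (T + sqrt(16 + T)) + T = sqrt(16 + T) + 2*T)
V(n, j) = 1/609 + j + n (V(n, j) = (n + j) + 1/609 = (j + n) + 1/609 = 1/609 + j + n)
P(-350, -637) - V(-22, (-67 - 115) + 175) = (sqrt(16 - 637) + 2*(-637)) - (1/609 + ((-67 - 115) + 175) - 22) = (sqrt(-621) - 1274) - (1/609 + (-182 + 175) - 22) = (3*I*sqrt(69) - 1274) - (1/609 - 7 - 22) = (-1274 + 3*I*sqrt(69)) - 1*(-17660/609) = (-1274 + 3*I*sqrt(69)) + 17660/609 = -758206/609 + 3*I*sqrt(69)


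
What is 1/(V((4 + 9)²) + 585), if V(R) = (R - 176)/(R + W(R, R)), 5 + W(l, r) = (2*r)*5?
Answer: 1854/1084583 ≈ 0.0017094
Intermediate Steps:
W(l, r) = -5 + 10*r (W(l, r) = -5 + (2*r)*5 = -5 + 10*r)
V(R) = (-176 + R)/(-5 + 11*R) (V(R) = (R - 176)/(R + (-5 + 10*R)) = (-176 + R)/(-5 + 11*R))
1/(V((4 + 9)²) + 585) = 1/((-176 + (4 + 9)²)/(-5 + 11*(4 + 9)²) + 585) = 1/((-176 + 13²)/(-5 + 11*13²) + 585) = 1/((-176 + 169)/(-5 + 11*169) + 585) = 1/(-7/(-5 + 1859) + 585) = 1/(-7/1854 + 585) = 1/(1084583/1854) = 1854/1084583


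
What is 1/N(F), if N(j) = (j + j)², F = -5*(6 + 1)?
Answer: 1/4900 ≈ 0.00020408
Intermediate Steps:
F = -35 (F = -5*7 = -35)
N(j) = 4*j² (N(j) = (2*j)² = 4*j²)
1/N(F) = 1/(4*(-35)²) = 1/(4*1225) = 1/4900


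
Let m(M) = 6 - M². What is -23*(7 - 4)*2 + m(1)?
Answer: -133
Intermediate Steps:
-23*(7 - 4)*2 + m(1) = -23*(7 - 4)*2 + (6 - 1*1²) = -69*2 + (6 - 1*1) = -23*6 + (6 - 1) = -138 + 5 = -133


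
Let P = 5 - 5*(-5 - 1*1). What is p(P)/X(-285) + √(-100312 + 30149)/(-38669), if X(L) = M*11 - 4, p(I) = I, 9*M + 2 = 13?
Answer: 63/17 - I*√70163/38669 ≈ 3.7059 - 0.00685*I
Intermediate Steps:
M = 11/9 (M = -2/9 + (⅑)*13 = -2/9 + 13/9 = 11/9 ≈ 1.2222)
P = 35 (P = 5 - 5*(-5 - 1) = 5 - 5*(-6) = 5 + 30 = 35)
X(L) = 85/9 (X(L) = (11/9)*11 - 4 = 121/9 - 4 = 85/9)
p(P)/X(-285) + √(-100312 + 30149)/(-38669) = 35/(85/9) + √(-100312 + 30149)/(-38669) = 35*(9/85) + √(-70163)*(-1/38669) = 63/17 + (I*√70163)*(-1/38669) = 63/17 - I*√70163/38669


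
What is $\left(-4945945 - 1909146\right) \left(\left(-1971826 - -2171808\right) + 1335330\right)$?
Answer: $-10524703473392$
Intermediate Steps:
$\left(-4945945 - 1909146\right) \left(\left(-1971826 - -2171808\right) + 1335330\right) = - 6855091 \left(\left(-1971826 + 2171808\right) + 1335330\right) = - 6855091 \left(199982 + 1335330\right) = \left(-6855091\right) 1535312 = -10524703473392$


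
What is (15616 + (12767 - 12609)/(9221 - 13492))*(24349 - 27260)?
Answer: -194151409758/4271 ≈ -4.5458e+7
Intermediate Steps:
(15616 + (12767 - 12609)/(9221 - 13492))*(24349 - 27260) = (15616 + 158/(-4271))*(-2911) = (15616 + 158*(-1/4271))*(-2911) = (15616 - 158/4271)*(-2911) = (66695778/4271)*(-2911) = -194151409758/4271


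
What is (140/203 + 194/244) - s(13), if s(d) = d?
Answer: -40741/3538 ≈ -11.515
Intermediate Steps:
(140/203 + 194/244) - s(13) = (140/203 + 194/244) - 1*13 = (140*(1/203) + 194*(1/244)) - 13 = (20/29 + 97/122) - 13 = 5253/3538 - 13 = -40741/3538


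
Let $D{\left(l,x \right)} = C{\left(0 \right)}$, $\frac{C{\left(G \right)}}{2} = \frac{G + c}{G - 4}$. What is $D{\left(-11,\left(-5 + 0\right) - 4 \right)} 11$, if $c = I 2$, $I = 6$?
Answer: $-66$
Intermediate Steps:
$c = 12$ ($c = 6 \cdot 2 = 12$)
$C{\left(G \right)} = \frac{2 \left(12 + G\right)}{-4 + G}$ ($C{\left(G \right)} = 2 \frac{G + 12}{G - 4} = 2 \frac{12 + G}{-4 + G} = \frac{2 \left(12 + G\right)}{-4 + G}$)
$D{\left(l,x \right)} = -6$ ($D{\left(l,x \right)} = \frac{2 \left(12 + 0\right)}{-4 + 0} = 2 \frac{1}{-4} \cdot 12 = 2 \left(- \frac{1}{4}\right) 12 = -6$)
$D{\left(-11,\left(-5 + 0\right) - 4 \right)} 11 = \left(-6\right) 11 = -66$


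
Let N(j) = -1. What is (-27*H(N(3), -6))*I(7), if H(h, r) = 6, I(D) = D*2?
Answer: -2268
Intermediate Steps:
I(D) = 2*D
(-27*H(N(3), -6))*I(7) = (-27*6)*(2*7) = -162*14 = -2268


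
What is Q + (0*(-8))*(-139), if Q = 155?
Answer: 155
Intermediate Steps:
Q + (0*(-8))*(-139) = 155 + (0*(-8))*(-139) = 155 + 0*(-139) = 155 + 0 = 155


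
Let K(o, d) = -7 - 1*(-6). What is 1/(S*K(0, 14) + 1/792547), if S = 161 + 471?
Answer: -792547/500889703 ≈ -0.0015823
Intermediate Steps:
K(o, d) = -1 (K(o, d) = -7 + 6 = -1)
S = 632
1/(S*K(0, 14) + 1/792547) = 1/(632*(-1) + 1/792547) = 1/(-632 + 1/792547) = 1/(-500889703/792547) = -792547/500889703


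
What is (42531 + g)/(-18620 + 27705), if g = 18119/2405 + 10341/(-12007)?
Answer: 1228353354113/262346045975 ≈ 4.6822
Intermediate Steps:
g = 192684728/28876835 (g = 18119*(1/2405) + 10341*(-1/12007) = 18119/2405 - 10341/12007 = 192684728/28876835 ≈ 6.6726)
(42531 + g)/(-18620 + 27705) = (42531 + 192684728/28876835)/(-18620 + 27705) = (1228353354113/28876835)/9085 = (1228353354113/28876835)*(1/9085) = 1228353354113/262346045975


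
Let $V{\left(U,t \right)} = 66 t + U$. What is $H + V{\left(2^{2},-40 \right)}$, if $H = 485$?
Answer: $-2151$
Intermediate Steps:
$V{\left(U,t \right)} = U + 66 t$
$H + V{\left(2^{2},-40 \right)} = 485 + \left(2^{2} + 66 \left(-40\right)\right) = 485 + \left(4 - 2640\right) = 485 - 2636 = -2151$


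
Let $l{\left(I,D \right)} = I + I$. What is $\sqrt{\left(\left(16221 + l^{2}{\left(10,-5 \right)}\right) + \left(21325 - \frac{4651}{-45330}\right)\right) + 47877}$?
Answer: $\frac{13 \sqrt{1043491568370}}{45330} \approx 292.96$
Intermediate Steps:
$l{\left(I,D \right)} = 2 I$
$\sqrt{\left(\left(16221 + l^{2}{\left(10,-5 \right)}\right) + \left(21325 - \frac{4651}{-45330}\right)\right) + 47877} = \sqrt{\left(\left(16221 + \left(2 \cdot 10\right)^{2}\right) + \left(21325 - \frac{4651}{-45330}\right)\right) + 47877} = \sqrt{\left(\left(16221 + 20^{2}\right) + \left(21325 - - \frac{4651}{45330}\right)\right) + 47877} = \sqrt{\left(\left(16221 + 400\right) + \left(21325 + \frac{4651}{45330}\right)\right) + 47877} = \sqrt{\left(16621 + \frac{966666901}{45330}\right) + 47877} = \sqrt{\frac{1720096831}{45330} + 47877} = \sqrt{\frac{3890361241}{45330}} = \frac{13 \sqrt{1043491568370}}{45330}$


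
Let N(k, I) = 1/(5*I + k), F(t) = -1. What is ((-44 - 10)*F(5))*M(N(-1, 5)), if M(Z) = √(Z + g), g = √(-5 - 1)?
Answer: 9*√(6 + 144*I*√6)/2 ≈ 60.271 + 59.255*I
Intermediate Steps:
N(k, I) = 1/(k + 5*I)
g = I*√6 (g = √(-6) = I*√6 ≈ 2.4495*I)
M(Z) = √(Z + I*√6)
((-44 - 10)*F(5))*M(N(-1, 5)) = ((-44 - 10)*(-1))*√(1/(-1 + 5*5) + I*√6) = (-54*(-1))*√(1/(-1 + 25) + I*√6) = 54*√(1/24 + I*√6)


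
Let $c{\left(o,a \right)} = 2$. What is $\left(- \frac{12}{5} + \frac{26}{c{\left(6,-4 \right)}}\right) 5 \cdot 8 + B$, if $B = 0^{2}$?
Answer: $424$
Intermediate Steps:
$B = 0$
$\left(- \frac{12}{5} + \frac{26}{c{\left(6,-4 \right)}}\right) 5 \cdot 8 + B = \left(- \frac{12}{5} + \frac{26}{2}\right) 5 \cdot 8 + 0 = \left(\left(-12\right) \frac{1}{5} + 26 \cdot \frac{1}{2}\right) 40 + 0 = \left(- \frac{12}{5} + 13\right) 40 + 0 = \frac{53}{5} \cdot 40 + 0 = 424 + 0 = 424$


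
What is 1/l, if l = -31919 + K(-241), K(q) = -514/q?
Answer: -241/7691965 ≈ -3.1331e-5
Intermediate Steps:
l = -7691965/241 (l = -31919 - 514/(-241) = -31919 - 514*(-1/241) = -31919 + 514/241 = -7691965/241 ≈ -31917.)
1/l = 1/(-7691965/241) = -241/7691965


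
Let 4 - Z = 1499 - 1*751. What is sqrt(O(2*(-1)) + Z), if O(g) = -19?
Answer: I*sqrt(763) ≈ 27.622*I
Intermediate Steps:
Z = -744 (Z = 4 - (1499 - 1*751) = 4 - (1499 - 751) = 4 - 1*748 = 4 - 748 = -744)
sqrt(O(2*(-1)) + Z) = sqrt(-19 - 744) = sqrt(-763) = I*sqrt(763)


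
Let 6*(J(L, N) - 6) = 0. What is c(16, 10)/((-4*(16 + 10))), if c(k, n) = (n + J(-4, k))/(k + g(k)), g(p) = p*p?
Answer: -1/1768 ≈ -0.00056561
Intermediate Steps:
J(L, N) = 6 (J(L, N) = 6 + (1/6)*0 = 6 + 0 = 6)
g(p) = p**2
c(k, n) = (6 + n)/(k + k**2) (c(k, n) = (n + 6)/(k + k**2) = (6 + n)/(k + k**2))
c(16, 10)/((-4*(16 + 10))) = ((6 + 10)/(16*(1 + 16)))/((-4*(16 + 10))) = ((1/16)*16/17)/((-4*26)) = ((1/16)*(1/17)*16)/(-104) = (1/17)*(-1/104) = -1/1768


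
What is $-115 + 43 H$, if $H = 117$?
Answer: $4916$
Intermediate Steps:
$-115 + 43 H = -115 + 43 \cdot 117 = -115 + 5031 = 4916$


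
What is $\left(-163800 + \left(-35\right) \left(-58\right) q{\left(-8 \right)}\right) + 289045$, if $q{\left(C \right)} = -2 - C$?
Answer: $137425$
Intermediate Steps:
$\left(-163800 + \left(-35\right) \left(-58\right) q{\left(-8 \right)}\right) + 289045 = \left(-163800 + \left(-35\right) \left(-58\right) \left(-2 - -8\right)\right) + 289045 = \left(-163800 + 2030 \left(-2 + 8\right)\right) + 289045 = \left(-163800 + 2030 \cdot 6\right) + 289045 = \left(-163800 + 12180\right) + 289045 = -151620 + 289045 = 137425$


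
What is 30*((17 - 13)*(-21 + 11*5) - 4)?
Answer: 3960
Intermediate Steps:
30*((17 - 13)*(-21 + 11*5) - 4) = 30*(4*(-21 + 55) - 4) = 30*(4*34 - 4) = 30*(136 - 4) = 30*132 = 3960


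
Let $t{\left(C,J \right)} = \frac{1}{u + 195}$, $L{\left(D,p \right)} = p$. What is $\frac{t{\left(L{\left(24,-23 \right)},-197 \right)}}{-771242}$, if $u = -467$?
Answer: $\frac{1}{209777824} \approx 4.7669 \cdot 10^{-9}$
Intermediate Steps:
$t{\left(C,J \right)} = - \frac{1}{272}$ ($t{\left(C,J \right)} = \frac{1}{-467 + 195} = \frac{1}{-272} = - \frac{1}{272}$)
$\frac{t{\left(L{\left(24,-23 \right)},-197 \right)}}{-771242} = - \frac{1}{272 \left(-771242\right)} = \left(- \frac{1}{272}\right) \left(- \frac{1}{771242}\right) = \frac{1}{209777824}$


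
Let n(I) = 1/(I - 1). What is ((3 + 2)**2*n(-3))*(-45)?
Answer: 1125/4 ≈ 281.25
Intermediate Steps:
n(I) = 1/(-1 + I)
((3 + 2)**2*n(-3))*(-45) = ((3 + 2)**2/(-1 - 3))*(-45) = (5**2/(-4))*(-45) = (25*(-1/4))*(-45) = -25/4*(-45) = 1125/4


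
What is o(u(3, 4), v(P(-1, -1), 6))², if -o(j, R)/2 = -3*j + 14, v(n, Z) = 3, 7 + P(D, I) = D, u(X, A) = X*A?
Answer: 1936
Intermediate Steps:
u(X, A) = A*X
P(D, I) = -7 + D
o(j, R) = -28 + 6*j (o(j, R) = -2*(-3*j + 14) = -2*(14 - 3*j) = -28 + 6*j)
o(u(3, 4), v(P(-1, -1), 6))² = (-28 + 6*(4*3))² = (-28 + 6*12)² = (-28 + 72)² = 44² = 1936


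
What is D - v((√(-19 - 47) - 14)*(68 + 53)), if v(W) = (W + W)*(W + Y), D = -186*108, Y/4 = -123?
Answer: -5493644 + 938960*I*√66 ≈ -5.4936e+6 + 7.6281e+6*I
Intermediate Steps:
Y = -492 (Y = 4*(-123) = -492)
D = -20088
v(W) = 2*W*(-492 + W) (v(W) = (W + W)*(W - 492) = (2*W)*(-492 + W) = 2*W*(-492 + W))
D - v((√(-19 - 47) - 14)*(68 + 53)) = -20088 - 2*(√(-19 - 47) - 14)*(68 + 53)*(-492 + (√(-19 - 47) - 14)*(68 + 53)) = -20088 - 2*(√(-66) - 14)*121*(-492 + (√(-66) - 14)*121) = -20088 - 2*(I*√66 - 14)*121*(-492 + (I*√66 - 14)*121) = -20088 - 2*(-14 + I*√66)*121*(-492 + (-14 + I*√66)*121) = -20088 - 2*(-1694 + 121*I*√66)*(-492 + (-1694 + 121*I*√66)) = -20088 - 2*(-1694 + 121*I*√66)*(-2186 + 121*I*√66) = -20088 - 2*(-2186 + 121*I*√66)*(-1694 + 121*I*√66)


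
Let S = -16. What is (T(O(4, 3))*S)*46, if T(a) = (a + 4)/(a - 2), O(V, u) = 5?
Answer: -2208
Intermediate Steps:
T(a) = (4 + a)/(-2 + a)
(T(O(4, 3))*S)*46 = (((4 + 5)/(-2 + 5))*(-16))*46 = ((9/3)*(-16))*46 = (((⅓)*9)*(-16))*46 = (3*(-16))*46 = -48*46 = -2208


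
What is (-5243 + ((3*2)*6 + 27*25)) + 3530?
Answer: -1002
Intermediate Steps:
(-5243 + ((3*2)*6 + 27*25)) + 3530 = (-5243 + (6*6 + 675)) + 3530 = (-5243 + (36 + 675)) + 3530 = (-5243 + 711) + 3530 = -4532 + 3530 = -1002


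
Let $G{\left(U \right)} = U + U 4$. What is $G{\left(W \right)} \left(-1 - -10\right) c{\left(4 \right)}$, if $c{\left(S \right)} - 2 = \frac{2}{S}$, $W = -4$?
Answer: $-450$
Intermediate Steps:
$c{\left(S \right)} = 2 + \frac{2}{S}$
$G{\left(U \right)} = 5 U$ ($G{\left(U \right)} = U + 4 U = 5 U$)
$G{\left(W \right)} \left(-1 - -10\right) c{\left(4 \right)} = 5 \left(-4\right) \left(-1 - -10\right) \left(2 + \frac{2}{4}\right) = - 20 \left(-1 + 10\right) \left(2 + 2 \cdot \frac{1}{4}\right) = \left(-20\right) 9 \left(2 + \frac{1}{2}\right) = \left(-180\right) \frac{5}{2} = -450$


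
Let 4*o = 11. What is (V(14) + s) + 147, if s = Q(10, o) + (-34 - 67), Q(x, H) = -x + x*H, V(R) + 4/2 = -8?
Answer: 107/2 ≈ 53.500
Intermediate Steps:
V(R) = -10 (V(R) = -2 - 8 = -10)
o = 11/4 (o = (¼)*11 = 11/4 ≈ 2.7500)
Q(x, H) = -x + H*x
s = -167/2 (s = 10*(-1 + 11/4) + (-34 - 67) = 10*(7/4) - 101 = 35/2 - 101 = -167/2 ≈ -83.500)
(V(14) + s) + 147 = (-10 - 167/2) + 147 = -187/2 + 147 = 107/2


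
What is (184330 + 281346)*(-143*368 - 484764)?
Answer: -250248694288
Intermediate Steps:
(184330 + 281346)*(-143*368 - 484764) = 465676*(-52624 - 484764) = 465676*(-537388) = -250248694288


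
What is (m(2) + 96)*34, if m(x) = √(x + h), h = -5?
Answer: 3264 + 34*I*√3 ≈ 3264.0 + 58.89*I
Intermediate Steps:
m(x) = √(-5 + x) (m(x) = √(x - 5) = √(-5 + x))
(m(2) + 96)*34 = (√(-5 + 2) + 96)*34 = (√(-3) + 96)*34 = (I*√3 + 96)*34 = (96 + I*√3)*34 = 3264 + 34*I*√3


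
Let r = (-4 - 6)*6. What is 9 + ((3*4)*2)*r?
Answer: -1431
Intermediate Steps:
r = -60 (r = -10*6 = -60)
9 + ((3*4)*2)*r = 9 + ((3*4)*2)*(-60) = 9 + (12*2)*(-60) = 9 + 24*(-60) = 9 - 1440 = -1431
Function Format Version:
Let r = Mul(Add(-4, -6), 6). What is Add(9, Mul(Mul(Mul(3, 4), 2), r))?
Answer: -1431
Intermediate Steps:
r = -60 (r = Mul(-10, 6) = -60)
Add(9, Mul(Mul(Mul(3, 4), 2), r)) = Add(9, Mul(Mul(Mul(3, 4), 2), -60)) = Add(9, Mul(Mul(12, 2), -60)) = Add(9, Mul(24, -60)) = Add(9, -1440) = -1431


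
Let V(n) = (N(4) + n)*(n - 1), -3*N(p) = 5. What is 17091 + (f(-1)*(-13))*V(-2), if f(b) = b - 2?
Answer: 17520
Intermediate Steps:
N(p) = -5/3 (N(p) = -1/3*5 = -5/3)
f(b) = -2 + b
V(n) = (-1 + n)*(-5/3 + n) (V(n) = (-5/3 + n)*(n - 1) = (-5/3 + n)*(-1 + n) = (-1 + n)*(-5/3 + n))
17091 + (f(-1)*(-13))*V(-2) = 17091 + ((-2 - 1)*(-13))*(5/3 + (-2)**2 - 8/3*(-2)) = 17091 + (-3*(-13))*(5/3 + 4 + 16/3) = 17091 + 39*11 = 17091 + 429 = 17520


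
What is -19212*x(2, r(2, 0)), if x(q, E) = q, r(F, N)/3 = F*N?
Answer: -38424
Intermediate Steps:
r(F, N) = 3*F*N (r(F, N) = 3*(F*N) = 3*F*N)
-19212*x(2, r(2, 0)) = -19212*2 = -38424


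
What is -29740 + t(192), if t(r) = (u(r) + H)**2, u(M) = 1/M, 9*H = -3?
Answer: -121814599/4096 ≈ -29740.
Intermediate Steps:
H = -1/3 (H = (1/9)*(-3) = -1/3 ≈ -0.33333)
u(M) = 1/M
t(r) = (-1/3 + 1/r)**2 (t(r) = (1/r - 1/3)**2 = (-1/3 + 1/r)**2)
-29740 + t(192) = -29740 + (1/9)*(-3 + 192)**2/192**2 = -29740 + (1/9)*(1/36864)*189**2 = -29740 + (1/9)*(1/36864)*35721 = -29740 + 441/4096 = -121814599/4096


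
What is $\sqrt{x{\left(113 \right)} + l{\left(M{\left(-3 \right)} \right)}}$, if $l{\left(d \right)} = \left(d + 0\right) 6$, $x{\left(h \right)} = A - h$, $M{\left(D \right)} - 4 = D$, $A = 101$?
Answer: $i \sqrt{6} \approx 2.4495 i$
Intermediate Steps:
$M{\left(D \right)} = 4 + D$
$x{\left(h \right)} = 101 - h$
$l{\left(d \right)} = 6 d$ ($l{\left(d \right)} = d 6 = 6 d$)
$\sqrt{x{\left(113 \right)} + l{\left(M{\left(-3 \right)} \right)}} = \sqrt{\left(101 - 113\right) + 6 \left(4 - 3\right)} = \sqrt{\left(101 - 113\right) + 6 \cdot 1} = \sqrt{-12 + 6} = \sqrt{-6} = i \sqrt{6}$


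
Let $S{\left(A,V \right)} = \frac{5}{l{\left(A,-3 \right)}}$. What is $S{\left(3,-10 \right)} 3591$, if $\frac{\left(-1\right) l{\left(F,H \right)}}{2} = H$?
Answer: $\frac{5985}{2} \approx 2992.5$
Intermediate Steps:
$l{\left(F,H \right)} = - 2 H$
$S{\left(A,V \right)} = \frac{5}{6}$ ($S{\left(A,V \right)} = \frac{5}{\left(-2\right) \left(-3\right)} = \frac{5}{6}$)
$S{\left(3,-10 \right)} 3591 = \frac{5}{6} \cdot 3591 = \frac{5985}{2}$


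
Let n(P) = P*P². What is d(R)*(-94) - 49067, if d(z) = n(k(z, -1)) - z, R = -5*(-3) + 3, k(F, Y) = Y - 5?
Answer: -27071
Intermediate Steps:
k(F, Y) = -5 + Y
n(P) = P³
R = 18 (R = 15 + 3 = 18)
d(z) = -216 - z (d(z) = (-5 - 1)³ - z = (-6)³ - z = -216 - z)
d(R)*(-94) - 49067 = (-216 - 1*18)*(-94) - 49067 = (-216 - 18)*(-94) - 49067 = -234*(-94) - 49067 = 21996 - 49067 = -27071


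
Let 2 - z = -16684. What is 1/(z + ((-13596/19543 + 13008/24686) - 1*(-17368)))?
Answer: 241219249/8214439597690 ≈ 2.9365e-5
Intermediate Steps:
z = 16686 (z = 2 - 1*(-16684) = 2 + 16684 = 16686)
1/(z + ((-13596/19543 + 13008/24686) - 1*(-17368))) = 1/(16686 + ((-13596/19543 + 13008/24686) - 1*(-17368))) = 1/(16686 + ((-13596*1/19543 + 13008*(1/24686)) + 17368)) = 1/(16686 + ((-13596/19543 + 6504/12343) + 17368)) = 1/(16686 + (-40707756/241219249 + 17368)) = 1/(16686 + 4189455208876/241219249) = 1/(8214439597690/241219249) = 241219249/8214439597690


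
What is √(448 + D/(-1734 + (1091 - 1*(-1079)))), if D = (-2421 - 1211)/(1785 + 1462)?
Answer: 2*√14029206531527/353923 ≈ 21.166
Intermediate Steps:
D = -3632/3247 ≈ -1.1186
√(448 + D/(-1734 + (1091 - 1*(-1079)))) = √(448 - 3632/(3247*(-1734 + (1091 - 1*(-1079))))) = √(448 - 3632/(3247*(-1734 + (1091 + 1079)))) = √(448 - 3632/(3247*(-1734 + 2170))) = √(448 - 3632/3247/436) = √(448 - 3632/3247*1/436) = √(448 - 908/353923) = √(158556596/353923) = 2*√14029206531527/353923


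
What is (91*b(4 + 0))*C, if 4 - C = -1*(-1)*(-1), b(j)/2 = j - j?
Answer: 0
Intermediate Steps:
b(j) = 0 (b(j) = 2*(j - j) = 2*0 = 0)
C = 5 (C = 4 - (-1*(-1))*(-1) = 4 - (-1) = 4 - 1*(-1) = 4 + 1 = 5)
(91*b(4 + 0))*C = (91*0)*5 = 0*5 = 0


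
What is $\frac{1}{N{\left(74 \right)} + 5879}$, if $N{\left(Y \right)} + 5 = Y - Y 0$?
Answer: $\frac{1}{5948} \approx 0.00016812$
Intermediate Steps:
$N{\left(Y \right)} = -5 + Y$ ($N{\left(Y \right)} = -5 + \left(Y - Y 0\right) = -5 + \left(Y - 0\right) = -5 + \left(Y + 0\right) = -5 + Y$)
$\frac{1}{N{\left(74 \right)} + 5879} = \frac{1}{\left(-5 + 74\right) + 5879} = \frac{1}{69 + 5879} = \frac{1}{5948}$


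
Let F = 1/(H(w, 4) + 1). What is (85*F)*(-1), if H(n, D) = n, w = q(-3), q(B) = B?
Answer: 85/2 ≈ 42.500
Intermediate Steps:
w = -3
F = -½ (F = 1/(-3 + 1) = 1/(-2) = -½ ≈ -0.50000)
(85*F)*(-1) = (85*(-½))*(-1) = -85/2*(-1) = 85/2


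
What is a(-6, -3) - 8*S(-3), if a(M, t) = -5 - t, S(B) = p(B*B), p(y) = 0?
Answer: -2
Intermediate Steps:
S(B) = 0
a(-6, -3) - 8*S(-3) = (-5 - 1*(-3)) - 8*0 = (-5 + 3) + 0 = -2 + 0 = -2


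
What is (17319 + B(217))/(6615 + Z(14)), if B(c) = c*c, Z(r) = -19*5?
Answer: 8051/815 ≈ 9.8785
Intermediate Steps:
Z(r) = -95
B(c) = c**2
(17319 + B(217))/(6615 + Z(14)) = (17319 + 217**2)/(6615 - 95) = (17319 + 47089)/6520 = 64408*(1/6520) = 8051/815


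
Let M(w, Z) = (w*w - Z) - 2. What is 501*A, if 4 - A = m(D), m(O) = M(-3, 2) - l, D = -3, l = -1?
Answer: -1002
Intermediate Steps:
M(w, Z) = -2 + w**2 - Z (M(w, Z) = (w**2 - Z) - 2 = -2 + w**2 - Z)
m(O) = 6 (m(O) = (-2 + (-3)**2 - 1*2) - 1*(-1) = (-2 + 9 - 2) + 1 = 5 + 1 = 6)
A = -2 (A = 4 - 1*6 = 4 - 6 = -2)
501*A = 501*(-2) = -1002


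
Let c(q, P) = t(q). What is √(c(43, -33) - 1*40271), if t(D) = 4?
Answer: I*√40267 ≈ 200.67*I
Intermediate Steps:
c(q, P) = 4
√(c(43, -33) - 1*40271) = √(4 - 1*40271) = √(4 - 40271) = √(-40267) = I*√40267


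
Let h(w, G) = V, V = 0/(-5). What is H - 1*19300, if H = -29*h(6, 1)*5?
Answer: -19300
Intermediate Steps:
V = 0 (V = 0*(-⅕) = 0)
h(w, G) = 0
H = 0 (H = -29*0*5 = 0*5 = 0)
H - 1*19300 = 0 - 1*19300 = 0 - 19300 = -19300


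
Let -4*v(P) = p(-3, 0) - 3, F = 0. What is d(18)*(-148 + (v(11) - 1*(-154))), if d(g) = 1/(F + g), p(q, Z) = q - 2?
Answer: 4/9 ≈ 0.44444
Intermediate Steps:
p(q, Z) = -2 + q
v(P) = 2 (v(P) = -((-2 - 3) - 3)/4 = -(-5 - 3)/4 = -¼*(-8) = 2)
d(g) = 1/g (d(g) = 1/(0 + g) = 1/g)
d(18)*(-148 + (v(11) - 1*(-154))) = (-148 + (2 - 1*(-154)))/18 = (-148 + (2 + 154))/18 = (-148 + 156)/18 = (1/18)*8 = 4/9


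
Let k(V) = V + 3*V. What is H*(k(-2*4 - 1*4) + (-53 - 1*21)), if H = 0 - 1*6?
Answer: 732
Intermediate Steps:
H = -6 (H = 0 - 6 = -6)
k(V) = 4*V
H*(k(-2*4 - 1*4) + (-53 - 1*21)) = -6*(4*(-2*4 - 1*4) + (-53 - 1*21)) = -6*(4*(-8 - 4) + (-53 - 21)) = -6*(4*(-12) - 74) = -6*(-48 - 74) = -6*(-122) = 732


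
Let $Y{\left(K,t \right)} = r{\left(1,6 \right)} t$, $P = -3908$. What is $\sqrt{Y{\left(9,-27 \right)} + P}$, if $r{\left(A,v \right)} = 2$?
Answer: $i \sqrt{3962} \approx 62.944 i$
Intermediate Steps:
$Y{\left(K,t \right)} = 2 t$
$\sqrt{Y{\left(9,-27 \right)} + P} = \sqrt{2 \left(-27\right) - 3908} = \sqrt{-54 - 3908} = \sqrt{-3962} = i \sqrt{3962}$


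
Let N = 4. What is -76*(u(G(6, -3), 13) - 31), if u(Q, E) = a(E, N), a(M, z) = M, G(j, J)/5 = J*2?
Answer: 1368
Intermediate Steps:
G(j, J) = 10*J (G(j, J) = 5*(J*2) = 5*(2*J) = 10*J)
u(Q, E) = E
-76*(u(G(6, -3), 13) - 31) = -76*(13 - 31) = -76*(-18) = 1368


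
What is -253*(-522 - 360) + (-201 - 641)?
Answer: 222304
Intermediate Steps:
-253*(-522 - 360) + (-201 - 641) = -253*(-882) - 842 = 223146 - 842 = 222304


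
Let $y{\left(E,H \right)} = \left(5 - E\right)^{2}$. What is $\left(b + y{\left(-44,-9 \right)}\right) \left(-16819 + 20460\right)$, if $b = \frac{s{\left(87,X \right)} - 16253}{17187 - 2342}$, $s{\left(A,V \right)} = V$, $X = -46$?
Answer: $\frac{129716253986}{14845} \approx 8.738 \cdot 10^{6}$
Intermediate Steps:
$b = - \frac{16299}{14845}$ ($b = \frac{-46 - 16253}{17187 - 2342} = \frac{-46 - 16253}{14845} = \left(-46 - 16253\right) \frac{1}{14845} = \left(-16299\right) \frac{1}{14845} = - \frac{16299}{14845} \approx -1.0979$)
$\left(b + y{\left(-44,-9 \right)}\right) \left(-16819 + 20460\right) = \left(- \frac{16299}{14845} + \left(-5 - 44\right)^{2}\right) \left(-16819 + 20460\right) = \left(- \frac{16299}{14845} + \left(-49\right)^{2}\right) 3641 = \left(- \frac{16299}{14845} + 2401\right) 3641 = \frac{35626546}{14845} \cdot 3641 = \frac{129716253986}{14845}$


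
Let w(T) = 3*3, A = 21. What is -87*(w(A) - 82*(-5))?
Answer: -36453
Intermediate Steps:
w(T) = 9
-87*(w(A) - 82*(-5)) = -87*(9 - 82*(-5)) = -87*(9 + 410) = -87*419 = -36453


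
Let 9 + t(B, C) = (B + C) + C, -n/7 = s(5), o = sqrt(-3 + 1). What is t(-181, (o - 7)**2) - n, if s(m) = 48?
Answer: 240 - 28*I*sqrt(2) ≈ 240.0 - 39.598*I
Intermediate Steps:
o = I*sqrt(2) (o = sqrt(-2) = I*sqrt(2) ≈ 1.4142*I)
n = -336 (n = -7*48 = -336)
t(B, C) = -9 + B + 2*C (t(B, C) = -9 + ((B + C) + C) = -9 + (B + 2*C) = -9 + B + 2*C)
t(-181, (o - 7)**2) - n = (-9 - 181 + 2*(I*sqrt(2) - 7)**2) - 1*(-336) = (-9 - 181 + 2*(-7 + I*sqrt(2))**2) + 336 = (-190 + 2*(-7 + I*sqrt(2))**2) + 336 = 146 + 2*(-7 + I*sqrt(2))**2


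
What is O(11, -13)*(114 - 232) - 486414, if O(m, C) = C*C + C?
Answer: -504822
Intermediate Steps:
O(m, C) = C + C**2 (O(m, C) = C**2 + C = C + C**2)
O(11, -13)*(114 - 232) - 486414 = (-13*(1 - 13))*(114 - 232) - 486414 = -13*(-12)*(-118) - 486414 = 156*(-118) - 486414 = -18408 - 486414 = -504822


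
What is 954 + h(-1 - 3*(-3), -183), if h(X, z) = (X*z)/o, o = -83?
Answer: 80646/83 ≈ 971.64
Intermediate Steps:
h(X, z) = -X*z/83 (h(X, z) = (X*z)/(-83) = (X*z)*(-1/83) = -X*z/83)
954 + h(-1 - 3*(-3), -183) = 954 - 1/83*(-1 - 3*(-3))*(-183) = 954 - 1/83*(-1 + 9)*(-183) = 954 - 1/83*8*(-183) = 954 + 1464/83 = 80646/83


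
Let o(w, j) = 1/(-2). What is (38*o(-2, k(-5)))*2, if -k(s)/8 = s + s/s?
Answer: -38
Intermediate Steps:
k(s) = -8 - 8*s (k(s) = -8*(s + s/s) = -8*(s + 1) = -8*(1 + s) = -8 - 8*s)
o(w, j) = -½ (o(w, j) = 1*(-½) = -½)
(38*o(-2, k(-5)))*2 = (38*(-½))*2 = -19*2 = -38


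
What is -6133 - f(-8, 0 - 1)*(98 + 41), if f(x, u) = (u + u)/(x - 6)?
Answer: -43070/7 ≈ -6152.9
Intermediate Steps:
f(x, u) = 2*u/(-6 + x) (f(x, u) = (2*u)/(-6 + x) = 2*u/(-6 + x))
-6133 - f(-8, 0 - 1)*(98 + 41) = -6133 - 2*(0 - 1)/(-6 - 8)*(98 + 41) = -6133 - 2*(-1)/(-14)*139 = -6133 - 2*(-1)*(-1/14)*139 = -6133 - 139/7 = -43070/7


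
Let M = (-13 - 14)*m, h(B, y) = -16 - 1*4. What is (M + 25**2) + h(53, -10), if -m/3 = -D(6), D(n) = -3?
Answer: 848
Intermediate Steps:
h(B, y) = -20 (h(B, y) = -16 - 4 = -20)
m = -9 (m = -(-3)*(-3) = -3*3 = -9)
M = 243 (M = (-13 - 14)*(-9) = -27*(-9) = 243)
(M + 25**2) + h(53, -10) = (243 + 25**2) - 20 = (243 + 625) - 20 = 868 - 20 = 848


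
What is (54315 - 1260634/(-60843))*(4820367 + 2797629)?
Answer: 8394900001276428/20281 ≈ 4.1393e+11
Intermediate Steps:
(54315 - 1260634/(-60843))*(4820367 + 2797629) = (54315 - 1260634*(-1/60843))*7617996 = (54315 + 1260634/60843)*7617996 = (3305948179/60843)*7617996 = 8394900001276428/20281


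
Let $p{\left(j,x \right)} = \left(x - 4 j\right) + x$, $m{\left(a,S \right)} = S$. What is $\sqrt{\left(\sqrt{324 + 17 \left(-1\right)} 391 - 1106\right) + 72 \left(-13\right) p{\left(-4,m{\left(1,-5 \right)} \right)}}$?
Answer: $\sqrt{-6722 + 391 \sqrt{307}} \approx 11.352$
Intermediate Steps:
$p{\left(j,x \right)} = - 4 j + 2 x$
$\sqrt{\left(\sqrt{324 + 17 \left(-1\right)} 391 - 1106\right) + 72 \left(-13\right) p{\left(-4,m{\left(1,-5 \right)} \right)}} = \sqrt{\left(\sqrt{324 + 17 \left(-1\right)} 391 - 1106\right) + 72 \left(-13\right) \left(\left(-4\right) \left(-4\right) + 2 \left(-5\right)\right)} = \sqrt{\left(\sqrt{324 - 17} \cdot 391 - 1106\right) - 936 \left(16 - 10\right)} = \sqrt{\left(\sqrt{307} \cdot 391 - 1106\right) - 5616} = \sqrt{\left(391 \sqrt{307} - 1106\right) - 5616} = \sqrt{\left(-1106 + 391 \sqrt{307}\right) - 5616} = \sqrt{-6722 + 391 \sqrt{307}}$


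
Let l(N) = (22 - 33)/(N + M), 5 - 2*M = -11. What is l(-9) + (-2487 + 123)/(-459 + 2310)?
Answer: 5999/617 ≈ 9.7229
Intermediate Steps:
M = 8 (M = 5/2 - 1/2*(-11) = 5/2 + 11/2 = 8)
l(N) = -11/(8 + N) (l(N) = (22 - 33)/(N + 8) = -11/(8 + N))
l(-9) + (-2487 + 123)/(-459 + 2310) = -11/(8 - 9) + (-2487 + 123)/(-459 + 2310) = -11/(-1) - 2364/1851 = -11*(-1) - 2364*1/1851 = 11 - 788/617 = 5999/617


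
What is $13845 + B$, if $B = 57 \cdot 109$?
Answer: $20058$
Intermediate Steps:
$B = 6213$
$13845 + B = 13845 + 6213 = 20058$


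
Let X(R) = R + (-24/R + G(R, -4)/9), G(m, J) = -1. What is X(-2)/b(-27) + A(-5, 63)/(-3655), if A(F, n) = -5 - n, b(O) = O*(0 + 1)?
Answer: -18163/52245 ≈ -0.34765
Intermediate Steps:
b(O) = O (b(O) = O*1 = O)
X(R) = -⅑ + R - 24/R (X(R) = R + (-24/R - 1/9) = R + (-24/R - 1*⅑) = R + (-24/R - ⅑) = R + (-⅑ - 24/R) = -⅑ + R - 24/R)
X(-2)/b(-27) + A(-5, 63)/(-3655) = (-⅑ - 2 - 24/(-2))/(-27) + (-5 - 1*63)/(-3655) = (-⅑ - 2 - 24*(-½))*(-1/27) + (-5 - 63)*(-1/3655) = (-⅑ - 2 + 12)*(-1/27) - 68*(-1/3655) = (89/9)*(-1/27) + 4/215 = -89/243 + 4/215 = -18163/52245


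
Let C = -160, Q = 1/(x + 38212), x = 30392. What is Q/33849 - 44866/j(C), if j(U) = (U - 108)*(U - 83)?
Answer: -964692445039/1400272607988 ≈ -0.68893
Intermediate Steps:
Q = 1/68604 (Q = 1/(30392 + 38212) = 1/68604 ≈ 1.4576e-5)
j(U) = (-108 + U)*(-83 + U)
Q/33849 - 44866/j(C) = (1/68604)/33849 - 44866/(8964 + (-160)**2 - 191*(-160)) = (1/68604)*(1/33849) - 44866/(8964 + 25600 + 30560) = 1/2322176796 - 44866/65124 = 1/2322176796 - 44866*1/65124 = 1/2322176796 - 22433/32562 = -964692445039/1400272607988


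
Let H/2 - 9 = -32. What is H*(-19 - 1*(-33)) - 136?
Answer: -780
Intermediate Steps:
H = -46 (H = 18 + 2*(-32) = 18 - 64 = -46)
H*(-19 - 1*(-33)) - 136 = -46*(-19 - 1*(-33)) - 136 = -46*(-19 + 33) - 136 = -46*14 - 136 = -644 - 136 = -780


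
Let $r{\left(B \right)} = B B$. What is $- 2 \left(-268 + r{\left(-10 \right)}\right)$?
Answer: $336$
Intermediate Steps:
$r{\left(B \right)} = B^{2}$
$- 2 \left(-268 + r{\left(-10 \right)}\right) = - 2 \left(-268 + \left(-10\right)^{2}\right) = - 2 \left(-268 + 100\right) = \left(-2\right) \left(-168\right) = 336$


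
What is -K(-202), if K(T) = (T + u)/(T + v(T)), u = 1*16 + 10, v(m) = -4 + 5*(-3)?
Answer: -176/221 ≈ -0.79638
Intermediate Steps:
v(m) = -19 (v(m) = -4 - 15 = -19)
u = 26 (u = 16 + 10 = 26)
K(T) = (26 + T)/(-19 + T) (K(T) = (T + 26)/(T - 19) = (26 + T)/(-19 + T))
-K(-202) = -(26 - 202)/(-19 - 202) = -(-176)/(-221) = -(-1)*(-176)/221 = -1*176/221 = -176/221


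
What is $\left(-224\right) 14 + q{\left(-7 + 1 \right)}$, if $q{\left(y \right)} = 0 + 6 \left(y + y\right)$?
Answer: $-3208$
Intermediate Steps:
$q{\left(y \right)} = 12 y$ ($q{\left(y \right)} = 0 + 6 \cdot 2 y = 0 + 12 y = 12 y$)
$\left(-224\right) 14 + q{\left(-7 + 1 \right)} = \left(-224\right) 14 + 12 \left(-7 + 1\right) = -3136 + 12 \left(-6\right) = -3136 - 72 = -3208$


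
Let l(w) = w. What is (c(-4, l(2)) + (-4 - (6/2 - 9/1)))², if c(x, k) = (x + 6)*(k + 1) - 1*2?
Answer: 36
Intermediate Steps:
c(x, k) = -2 + (1 + k)*(6 + x) (c(x, k) = (6 + x)*(1 + k) - 2 = (1 + k)*(6 + x) - 2 = -2 + (1 + k)*(6 + x))
(c(-4, l(2)) + (-4 - (6/2 - 9/1)))² = ((4 - 4 + 6*2 + 2*(-4)) + (-4 - (6/2 - 9/1)))² = ((4 - 4 + 12 - 8) + (-4 - (6*(½) - 9*1)))² = (4 + (-4 - (3 - 9)))² = (4 + (-4 - 1*(-6)))² = (4 + (-4 + 6))² = (4 + 2)² = 6² = 36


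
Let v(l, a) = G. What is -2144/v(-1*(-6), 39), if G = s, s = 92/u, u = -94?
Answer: 50384/23 ≈ 2190.6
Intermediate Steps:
s = -46/47 (s = 92/(-94) = 92*(-1/94) = -46/47 ≈ -0.97872)
G = -46/47 ≈ -0.97872
v(l, a) = -46/47
-2144/v(-1*(-6), 39) = -2144/(-46/47) = -2144*(-47/46) = 50384/23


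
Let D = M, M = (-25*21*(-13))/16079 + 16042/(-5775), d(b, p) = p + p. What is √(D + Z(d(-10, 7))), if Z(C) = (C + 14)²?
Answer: √5501693844396057/2653035 ≈ 27.958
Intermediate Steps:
d(b, p) = 2*p
Z(C) = (14 + C)²
M = -31217849/13265175 (M = -525*(-13)*(1/16079) + 16042*(-1/5775) = 6825*(1/16079) - 16042/5775 = 975/2297 - 16042/5775 = -31217849/13265175 ≈ -2.3534)
D = -31217849/13265175 ≈ -2.3534
√(D + Z(d(-10, 7))) = √(-31217849/13265175 + (14 + 2*7)²) = √(-31217849/13265175 + (14 + 14)²) = √(-31217849/13265175 + 28²) = √(-31217849/13265175 + 784) = √(10368679351/13265175) = √5501693844396057/2653035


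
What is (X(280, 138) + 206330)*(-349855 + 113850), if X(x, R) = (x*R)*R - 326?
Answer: -1307072155620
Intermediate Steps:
X(x, R) = -326 + x*R² (X(x, R) = (R*x)*R - 326 = x*R² - 326 = -326 + x*R²)
(X(280, 138) + 206330)*(-349855 + 113850) = ((-326 + 280*138²) + 206330)*(-349855 + 113850) = ((-326 + 280*19044) + 206330)*(-236005) = ((-326 + 5332320) + 206330)*(-236005) = (5331994 + 206330)*(-236005) = 5538324*(-236005) = -1307072155620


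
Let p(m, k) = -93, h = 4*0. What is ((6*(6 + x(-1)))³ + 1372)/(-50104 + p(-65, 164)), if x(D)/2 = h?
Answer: -48028/50197 ≈ -0.95679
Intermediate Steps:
h = 0
x(D) = 0 (x(D) = 2*0 = 0)
((6*(6 + x(-1)))³ + 1372)/(-50104 + p(-65, 164)) = ((6*(6 + 0))³ + 1372)/(-50104 - 93) = ((6*6)³ + 1372)/(-50197) = (36³ + 1372)*(-1/50197) = (46656 + 1372)*(-1/50197) = 48028*(-1/50197) = -48028/50197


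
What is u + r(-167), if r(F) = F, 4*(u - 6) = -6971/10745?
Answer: -6926751/42980 ≈ -161.16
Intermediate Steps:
u = 250909/42980 (u = 6 + (-6971/10745)/4 = 6 + (-6971*1/10745)/4 = 6 + (¼)*(-6971/10745) = 6 - 6971/42980 = 250909/42980 ≈ 5.8378)
u + r(-167) = 250909/42980 - 167 = -6926751/42980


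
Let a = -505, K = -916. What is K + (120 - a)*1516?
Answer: 946584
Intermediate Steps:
K + (120 - a)*1516 = -916 + (120 - 1*(-505))*1516 = -916 + (120 + 505)*1516 = -916 + 625*1516 = -916 + 947500 = 946584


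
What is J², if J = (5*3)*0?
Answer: 0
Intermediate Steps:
J = 0 (J = 15*0 = 0)
J² = 0² = 0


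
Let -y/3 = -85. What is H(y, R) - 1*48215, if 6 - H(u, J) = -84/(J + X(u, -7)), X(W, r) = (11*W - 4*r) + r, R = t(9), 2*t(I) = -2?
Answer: -136190341/2825 ≈ -48209.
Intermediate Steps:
t(I) = -1 (t(I) = (½)*(-2) = -1)
R = -1
y = 255 (y = -3*(-85) = 255)
X(W, r) = -3*r + 11*W (X(W, r) = (-4*r + 11*W) + r = -3*r + 11*W)
H(u, J) = 6 + 84/(21 + J + 11*u) (H(u, J) = 6 - (-84)/(J + (-3*(-7) + 11*u)) = 6 - (-84)/(J + (21 + 11*u)) = 6 - (-84)/(21 + J + 11*u) = 6 + 84/(21 + J + 11*u))
H(y, R) - 1*48215 = 6*(35 - 1 + 11*255)/(21 - 1 + 11*255) - 1*48215 = 6*(35 - 1 + 2805)/(21 - 1 + 2805) - 48215 = 6*2839/2825 - 48215 = 6*(1/2825)*2839 - 48215 = 17034/2825 - 48215 = -136190341/2825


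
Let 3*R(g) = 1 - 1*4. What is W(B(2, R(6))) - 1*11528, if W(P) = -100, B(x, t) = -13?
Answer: -11628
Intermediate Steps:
R(g) = -1 (R(g) = (1 - 1*4)/3 = (1 - 4)/3 = (1/3)*(-3) = -1)
W(B(2, R(6))) - 1*11528 = -100 - 1*11528 = -100 - 11528 = -11628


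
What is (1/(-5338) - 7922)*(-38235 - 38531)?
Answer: 1623126370971/2669 ≈ 6.0814e+8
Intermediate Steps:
(1/(-5338) - 7922)*(-38235 - 38531) = (-1/5338 - 7922)*(-76766) = -42287637/5338*(-76766) = 1623126370971/2669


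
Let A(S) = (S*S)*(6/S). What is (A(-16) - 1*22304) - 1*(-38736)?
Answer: 16336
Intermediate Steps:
A(S) = 6*S (A(S) = S²*(6/S) = 6*S)
(A(-16) - 1*22304) - 1*(-38736) = (6*(-16) - 1*22304) - 1*(-38736) = (-96 - 22304) + 38736 = -22400 + 38736 = 16336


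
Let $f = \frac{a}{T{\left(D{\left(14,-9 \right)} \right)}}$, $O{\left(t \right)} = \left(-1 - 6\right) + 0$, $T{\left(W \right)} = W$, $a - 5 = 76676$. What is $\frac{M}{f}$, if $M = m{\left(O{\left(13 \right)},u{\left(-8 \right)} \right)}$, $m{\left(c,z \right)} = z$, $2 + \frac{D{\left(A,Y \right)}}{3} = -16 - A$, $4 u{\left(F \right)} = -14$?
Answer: $\frac{336}{76681} \approx 0.0043818$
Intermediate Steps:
$u{\left(F \right)} = - \frac{7}{2}$ ($u{\left(F \right)} = \frac{1}{4} \left(-14\right) = - \frac{7}{2}$)
$D{\left(A,Y \right)} = -54 - 3 A$ ($D{\left(A,Y \right)} = -6 + 3 \left(-16 - A\right) = -6 - \left(48 + 3 A\right) = -54 - 3 A$)
$a = 76681$ ($a = 5 + 76676 = 76681$)
$O{\left(t \right)} = -7$ ($O{\left(t \right)} = -7 + 0 = -7$)
$f = - \frac{76681}{96}$ ($f = \frac{76681}{-54 - 42} = \frac{76681}{-96} = 76681 \left(- \frac{1}{96}\right) = - \frac{76681}{96} \approx -798.76$)
$M = - \frac{7}{2} \approx -3.5$
$\frac{M}{f} = - \frac{7}{2 \left(- \frac{76681}{96}\right)} = \left(- \frac{7}{2}\right) \left(- \frac{96}{76681}\right) = \frac{336}{76681}$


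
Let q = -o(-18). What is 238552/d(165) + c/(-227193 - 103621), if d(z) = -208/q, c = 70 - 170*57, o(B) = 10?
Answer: 24661419195/2150291 ≈ 11469.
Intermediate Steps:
c = -9620 (c = 70 - 9690 = -9620)
q = -10 (q = -1*10 = -10)
d(z) = 104/5 (d(z) = -208/(-10) = -208*(-⅒) = 104/5)
238552/d(165) + c/(-227193 - 103621) = 238552/(104/5) - 9620/(-227193 - 103621) = 238552*(5/104) - 9620/(-330814) = 149095/13 - 9620*(-1/330814) = 149095/13 + 4810/165407 = 24661419195/2150291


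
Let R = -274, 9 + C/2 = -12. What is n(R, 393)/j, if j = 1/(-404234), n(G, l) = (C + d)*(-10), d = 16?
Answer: -105100840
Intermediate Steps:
C = -42 (C = -18 + 2*(-12) = -18 - 24 = -42)
n(G, l) = 260 (n(G, l) = (-42 + 16)*(-10) = -26*(-10) = 260)
j = -1/404234 ≈ -2.4738e-6
n(R, 393)/j = 260/(-1/404234) = 260*(-404234) = -105100840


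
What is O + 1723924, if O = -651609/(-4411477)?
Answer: 1086435961051/630211 ≈ 1.7239e+6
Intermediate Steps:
O = 93087/630211 (O = -651609*(-1/4411477) = 93087/630211 ≈ 0.14771)
O + 1723924 = 93087/630211 + 1723924 = 1086435961051/630211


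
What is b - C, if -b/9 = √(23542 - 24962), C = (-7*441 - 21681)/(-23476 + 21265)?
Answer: -8256/737 - 18*I*√355 ≈ -11.202 - 339.15*I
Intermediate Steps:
C = 8256/737 (C = (-3087 - 21681)/(-2211) = -24768*(-1/2211) = 8256/737 ≈ 11.202)
b = -18*I*√355 (b = -9*√(23542 - 24962) = -18*I*√355 ≈ -339.15*I)
b - C = -18*I*√355 - 1*8256/737 = -18*I*√355 - 8256/737 = -8256/737 - 18*I*√355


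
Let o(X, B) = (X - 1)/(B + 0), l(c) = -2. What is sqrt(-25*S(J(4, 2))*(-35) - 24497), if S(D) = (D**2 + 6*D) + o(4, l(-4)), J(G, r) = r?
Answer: I*sqrt(47238)/2 ≈ 108.67*I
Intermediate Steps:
o(X, B) = (-1 + X)/B
S(D) = -3/2 + D**2 + 6*D (S(D) = (D**2 + 6*D) + (-1 + 4)/(-2) = (D**2 + 6*D) - 1/2*3 = (D**2 + 6*D) - 3/2 = -3/2 + D**2 + 6*D)
sqrt(-25*S(J(4, 2))*(-35) - 24497) = sqrt(-25*(-3/2 + 2**2 + 6*2)*(-35) - 24497) = sqrt(-25*(-3/2 + 4 + 12)*(-35) - 24497) = sqrt(-25*29/2*(-35) - 24497) = sqrt(-725/2*(-35) - 24497) = sqrt(25375/2 - 24497) = sqrt(-23619/2) = I*sqrt(47238)/2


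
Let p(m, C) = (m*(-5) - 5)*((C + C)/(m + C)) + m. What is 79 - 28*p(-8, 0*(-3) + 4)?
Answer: 2263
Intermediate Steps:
p(m, C) = m + 2*C*(-5 - 5*m)/(C + m) (p(m, C) = (-5*m - 5)*((2*C)/(C + m)) + m = (-5 - 5*m)*(2*C/(C + m)) + m = 2*C*(-5 - 5*m)/(C + m) + m = m + 2*C*(-5 - 5*m)/(C + m))
79 - 28*p(-8, 0*(-3) + 4) = 79 - 28*((-8)² - 10*(0*(-3) + 4) - 9*(0*(-3) + 4)*(-8))/((0*(-3) + 4) - 8) = 79 - 28*(64 - 10*(0 + 4) - 9*(0 + 4)*(-8))/((0 + 4) - 8) = 79 - 28*(64 - 10*4 - 9*4*(-8))/(4 - 8) = 79 - 28*(64 - 40 + 288)/(-4) = 79 - (-7)*312 = 79 - 28*(-78) = 79 + 2184 = 2263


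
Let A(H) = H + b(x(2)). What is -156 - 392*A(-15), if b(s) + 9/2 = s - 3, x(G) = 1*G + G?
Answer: 7096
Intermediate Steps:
x(G) = 2*G (x(G) = G + G = 2*G)
b(s) = -15/2 + s (b(s) = -9/2 + (s - 3) = -9/2 + (-3 + s) = -15/2 + s)
A(H) = -7/2 + H (A(H) = H + (-15/2 + 2*2) = H + (-15/2 + 4) = H - 7/2 = -7/2 + H)
-156 - 392*A(-15) = -156 - 392*(-7/2 - 15) = -156 - 392*(-37/2) = -156 + 7252 = 7096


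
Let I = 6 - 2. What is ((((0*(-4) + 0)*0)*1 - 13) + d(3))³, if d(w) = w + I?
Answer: -216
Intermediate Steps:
I = 4
d(w) = 4 + w (d(w) = w + 4 = 4 + w)
((((0*(-4) + 0)*0)*1 - 13) + d(3))³ = ((((0*(-4) + 0)*0)*1 - 13) + (4 + 3))³ = ((((0 + 0)*0)*1 - 13) + 7)³ = (((0*0)*1 - 13) + 7)³ = ((0*1 - 13) + 7)³ = ((0 - 13) + 7)³ = (-13 + 7)³ = (-6)³ = -216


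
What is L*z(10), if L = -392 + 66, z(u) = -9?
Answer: 2934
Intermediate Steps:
L = -326
L*z(10) = -326*(-9) = 2934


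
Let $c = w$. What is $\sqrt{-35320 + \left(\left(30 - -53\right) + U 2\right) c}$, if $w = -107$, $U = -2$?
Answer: $i \sqrt{43773} \approx 209.22 i$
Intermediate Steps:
$c = -107$
$\sqrt{-35320 + \left(\left(30 - -53\right) + U 2\right) c} = \sqrt{-35320 + \left(\left(30 - -53\right) - 4\right) \left(-107\right)} = \sqrt{-35320 + \left(\left(30 + 53\right) - 4\right) \left(-107\right)} = \sqrt{-35320 + \left(83 - 4\right) \left(-107\right)} = \sqrt{-35320 + 79 \left(-107\right)} = \sqrt{-35320 - 8453} = \sqrt{-43773} = i \sqrt{43773}$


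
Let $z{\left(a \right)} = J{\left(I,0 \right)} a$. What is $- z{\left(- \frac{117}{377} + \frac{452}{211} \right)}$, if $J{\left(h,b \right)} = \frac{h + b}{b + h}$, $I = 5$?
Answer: $- \frac{11209}{6119} \approx -1.8318$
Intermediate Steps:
$J{\left(h,b \right)} = 1$ ($J{\left(h,b \right)} = \frac{b + h}{b + h} = 1$)
$z{\left(a \right)} = a$ ($z{\left(a \right)} = 1 a = a$)
$- z{\left(- \frac{117}{377} + \frac{452}{211} \right)} = - (- \frac{117}{377} + \frac{452}{211}) = - (\left(-117\right) \frac{1}{377} + 452 \cdot \frac{1}{211}) = - (- \frac{9}{29} + \frac{452}{211}) = \left(-1\right) \frac{11209}{6119} = - \frac{11209}{6119}$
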